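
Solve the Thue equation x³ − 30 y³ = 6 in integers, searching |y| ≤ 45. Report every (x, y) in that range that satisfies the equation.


The equation is x³ - 30y³ = 6. For fixed y, x³ = 30·y³ + 6, so a solution requires the RHS to be a perfect cube.
Strategy: iterate y from -45 to 45, compute RHS = 30·y³ + 6, and check whether it is a (positive or negative) perfect cube.
Check small values of y:
  y = 0: RHS = 6 is not a perfect cube.
  y = 1: RHS = 36 is not a perfect cube.
  y = -1: RHS = -24 is not a perfect cube.
  y = 2: RHS = 246 is not a perfect cube.
  y = -2: RHS = -234 is not a perfect cube.
  y = 3: RHS = 816 is not a perfect cube.
  y = -3: RHS = -804 is not a perfect cube.
Continuing the search up to |y| = 45 finds no solutions either.
No (x, y) in the scanned range satisfies the equation.

No integer solutions with |y| ≤ 45.


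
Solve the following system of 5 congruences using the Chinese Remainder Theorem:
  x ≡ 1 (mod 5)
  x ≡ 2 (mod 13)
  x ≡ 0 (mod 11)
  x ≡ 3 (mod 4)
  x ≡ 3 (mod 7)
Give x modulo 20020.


Product of moduli M = 5 · 13 · 11 · 4 · 7 = 20020.
Merge one congruence at a time:
  Start: x ≡ 1 (mod 5).
  Combine with x ≡ 2 (mod 13); new modulus lcm = 65.
    Write x = 1 + 5·t and substitute into x ≡ 2 (mod 13): 5·t ≡ 2 − 1 = 1 (mod 13).
    The inverse of 5 mod 13 is 8 (since 5·8 = 40 = 3·13 + 1), so t ≡ 8·1 = 8 ≡ 8 (mod 13).
    Then x = 1 + 5·8 = 41, valid modulo lcm(5, 13) = 65: x ≡ 41 (mod 65).
  Combine with x ≡ 0 (mod 11); new modulus lcm = 715.
    Write x = 41 + 65·t and substitute into x ≡ 0 (mod 11): 65·t ≡ 0 − 41 = -41 (mod 11).
    Reduce coefficients mod 11: 10·t ≡ 3 (mod 11).
    The inverse of 10 mod 11 is 10 (since 10·10 = 100 = 9·11 + 1), so t ≡ 10·3 = 30 ≡ 8 (mod 11).
    Then x = 41 + 65·8 = 561, valid modulo lcm(65, 11) = 715: x ≡ 561 (mod 715).
  Combine with x ≡ 3 (mod 4); new modulus lcm = 2860.
    Write x = 561 + 715·t and substitute into x ≡ 3 (mod 4): 715·t ≡ 3 − 561 = -558 (mod 4).
    Reduce coefficients mod 4: 3·t ≡ 2 (mod 4).
    The inverse of 3 mod 4 is 3 (since 3·3 = 9 = 2·4 + 1), so t ≡ 3·2 = 6 ≡ 2 (mod 4).
    Then x = 561 + 715·2 = 1991, valid modulo lcm(715, 4) = 2860: x ≡ 1991 (mod 2860).
  Combine with x ≡ 3 (mod 7); new modulus lcm = 20020.
    Write x = 1991 + 2860·t and substitute into x ≡ 3 (mod 7): 2860·t ≡ 3 − 1991 = -1988 (mod 7).
    Reduce coefficients mod 7: 4·t ≡ 0 (mod 7).
    The inverse of 4 mod 7 is 2 (since 4·2 = 8 = 1·7 + 1), so t ≡ 2·0 = 0 ≡ 0 (mod 7).
    Then x = 1991 + 2860·0 = 1991, valid modulo lcm(2860, 7) = 20020: x ≡ 1991 (mod 20020).
Verify against each original: 1991 mod 5 = 1, 1991 mod 13 = 2, 1991 mod 11 = 0, 1991 mod 4 = 3, 1991 mod 7 = 3.

x ≡ 1991 (mod 20020).


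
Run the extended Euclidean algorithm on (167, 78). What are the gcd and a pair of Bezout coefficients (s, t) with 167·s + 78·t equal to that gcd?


Euclidean algorithm on (167, 78) — divide until remainder is 0:
  167 = 2 · 78 + 11
  78 = 7 · 11 + 1
  11 = 11 · 1 + 0
gcd(167, 78) = 1.
Track Bezout coefficients alongside the remainders: start with r₀ = 167 = a·1 + b·0 (s = 1, t = 0) and r₁ = 78 = a·0 + b·1 (s = 0, t = 1); each new remainder r_{k+1} = r_{k-1} − q_k·r_k inherits s_{k+1} = s_{k-1} − q_k·s_k, t_{k+1} = t_{k-1} − q_k·t_k, so r_k = a·s_k + b·t_k at every step:
  q = 2: r = 11, s = 1 − 2·0 = 1, t = 0 − 2·1 = -2  (check: 167·1 + 78·(-2) = 11)
  q = 7: r = 1, s = 0 − 7·1 = -7, t = 1 − 7·(-2) = 15  (check: 167·(-7) + 78·15 = 1)
The row with r = 1 (the gcd) gives the Bezout coefficients s = -7, t = 15.
Result: 167 · (-7) + 78 · (15) = 1.

gcd(167, 78) = 1; s = -7, t = 15 (check: 167·(-7) + 78·15 = 1).


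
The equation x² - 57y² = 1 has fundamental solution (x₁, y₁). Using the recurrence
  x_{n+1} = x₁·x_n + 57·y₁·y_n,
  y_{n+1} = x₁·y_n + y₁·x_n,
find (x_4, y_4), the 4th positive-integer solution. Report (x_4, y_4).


Step 1: Find the fundamental solution (x₁, y₁) of x² - 57y² = 1.
  Expand √57 as a continued fraction. a₀ = ⌊√57⌋ = 7; iterate m_{k+1} = d_k·a_k − m_k, d_{k+1} = (57 − m_{k+1}²)/d_k, a_{k+1} = ⌊(a₀ + m_{k+1})/d_{k+1}⌋ (starting m₀ = 0, d₀ = 1), with convergents p_k = a_k·p_{k-1} + p_{k-2}, q_k = a_k·q_{k-1} + q_{k-2} (p₋₁ = 1, q₋₁ = 0):
  k = 0: a₀ = 7; p₀/q₀ = 7/1; p₀² − 57·q₀² = 49 − 57 = -8.
  k = 1: m = 7, d = 8, a = ⌊(7 + 7)/8⌋ = 1; p/q = (1·7 + 1)/(1·1 + 0) = 8/1; p² − 57·q² = 64 − 57 = 7.
  k = 2: m = 1, d = 7, a = ⌊(7 + 1)/7⌋ = 1; p/q = (1·8 + 7)/(1·1 + 1) = 15/2; p² − 57·q² = 225 − 228 = -3.
  k = 3: m = 6, d = 3, a = ⌊(7 + 6)/3⌋ = 4; p/q = (4·15 + 8)/(4·2 + 1) = 68/9; p² − 57·q² = 4624 − 4617 = 7.
  k = 4: m = 6, d = 7, a = ⌊(7 + 6)/7⌋ = 1; p/q = (1·68 + 15)/(1·9 + 2) = 83/11; p² − 57·q² = 6889 − 6897 = -8.
  k = 5: m = 1, d = 8, a = ⌊(7 + 1)/8⌋ = 1; p/q = (1·83 + 68)/(1·11 + 9) = 151/20; p² − 57·q² = 22801 − 22800 = 1.
  The first convergent with p² − 57·q² = 1 gives the fundamental solution (x₁, y₁) = (151, 20).
Step 2: Apply the recurrence (x_{n+1}, y_{n+1}) = (x₁x_n + 57y₁y_n, x₁y_n + y₁x_n) repeatedly.
  From (x_1, y_1) = (151, 20): x_2 = 151·151 + 57·20·20 = 45601; y_2 = 151·20 + 20·151 = 6040.
  From (x_2, y_2) = (45601, 6040): x_3 = 151·45601 + 57·20·6040 = 13771351; y_3 = 151·6040 + 20·45601 = 1824060.
  From (x_3, y_3) = (13771351, 1824060): x_4 = 151·13771351 + 57·20·1824060 = 4158902401; y_4 = 151·1824060 + 20·13771351 = 550860080.
Step 3: Verify x_4² - 57·y_4² = 17296469181043564801 - 17296469181043564800 = 1 (should be 1). ✓

(x_1, y_1) = (151, 20); (x_4, y_4) = (4158902401, 550860080).


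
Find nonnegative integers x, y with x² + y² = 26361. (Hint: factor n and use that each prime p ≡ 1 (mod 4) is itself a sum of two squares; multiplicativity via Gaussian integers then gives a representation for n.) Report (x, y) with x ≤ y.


Step 1: Factor n = 26361 = 3^2 · 29 · 101.
Step 2: Check the mod-4 condition on each prime factor: 3 ≡ 3 (mod 4), exponent 2 (must be even); 29 ≡ 1 (mod 4), exponent 1; 101 ≡ 1 (mod 4), exponent 1.
All primes ≡ 3 (mod 4) appear to even exponent (or don't appear), so by the two-squares theorem n IS expressible as a sum of two squares.
Step 3: Build a representation. Group n = k² · m with k = 3 and m = 29 · 101 = 2929 (a product of primes ≡ 1 (mod 4)); a representation of m scales to one of n via (k·x)² + (k·y)² = k²(x² + y²). Each prime p ≡ 1 (mod 4) is itself a sum of two squares; find a² by testing p − a² for a perfect square:
  29: 29 − 1² = 28, 29 − 2² = 25 = 5² ⇒ 29 = 2² + 5².
  101: 101 − 1² = 100 = 10² ⇒ 101 = 1² + 10².
  Combine using the Brahmagupta–Fibonacci identity (a² + b²)(c² + d²) = (ac − bd)² + (ad + bc)² = (ac + bd)² + (ad − bc)²:
  29 · 101 = 2929: from (2² + 5²)(1² + 10²), take (2·1 − 5·10, 2·10 + 5·1) = (2 − 50, 20 + 5) = (-48, 25); dropping signs (only squares matter) gives (48, 25); check 48² + 25² = 2304 + 625 = 2929 ✓.
  Scale by k = 3: (3·48, 3·25) = (144, 75).
Step 4: Order so x ≤ y and verify: 75² + 144² = 5625 + 20736 = 26361 = n. ✓

n = 26361 = 75² + 144² (one valid representation with x ≤ y).


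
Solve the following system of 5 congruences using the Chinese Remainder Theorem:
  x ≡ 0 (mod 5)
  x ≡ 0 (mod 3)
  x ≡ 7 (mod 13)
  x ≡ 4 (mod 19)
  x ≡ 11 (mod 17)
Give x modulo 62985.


Product of moduli M = 5 · 3 · 13 · 19 · 17 = 62985.
Merge one congruence at a time:
  Start: x ≡ 0 (mod 5).
  Combine with x ≡ 0 (mod 3); new modulus lcm = 15.
    Write x = 0 + 5·t and substitute into x ≡ 0 (mod 3): 5·t ≡ 0 − 0 = 0 (mod 3).
    Reduce coefficients mod 3: 2·t ≡ 0 (mod 3).
    The inverse of 2 mod 3 is 2 (since 2·2 = 4 = 1·3 + 1), so t ≡ 2·0 = 0 ≡ 0 (mod 3).
    Then x = 0 + 5·0 = 0, valid modulo lcm(5, 3) = 15: x ≡ 0 (mod 15).
  Combine with x ≡ 7 (mod 13); new modulus lcm = 195.
    Write x = 0 + 15·t and substitute into x ≡ 7 (mod 13): 15·t ≡ 7 − 0 = 7 (mod 13).
    Reduce coefficients mod 13: 2·t ≡ 7 (mod 13).
    The inverse of 2 mod 13 is 7 (since 2·7 = 14 = 1·13 + 1), so t ≡ 7·7 = 49 ≡ 10 (mod 13).
    Then x = 0 + 15·10 = 150, valid modulo lcm(15, 13) = 195: x ≡ 150 (mod 195).
  Combine with x ≡ 4 (mod 19); new modulus lcm = 3705.
    Write x = 150 + 195·t and substitute into x ≡ 4 (mod 19): 195·t ≡ 4 − 150 = -146 (mod 19).
    Reduce coefficients mod 19: 5·t ≡ 6 (mod 19).
    The inverse of 5 mod 19 is 4 (since 5·4 = 20 = 1·19 + 1), so t ≡ 4·6 = 24 ≡ 5 (mod 19).
    Then x = 150 + 195·5 = 1125, valid modulo lcm(195, 19) = 3705: x ≡ 1125 (mod 3705).
  Combine with x ≡ 11 (mod 17); new modulus lcm = 62985.
    Write x = 1125 + 3705·t and substitute into x ≡ 11 (mod 17): 3705·t ≡ 11 − 1125 = -1114 (mod 17).
    Reduce coefficients mod 17: 16·t ≡ 8 (mod 17).
    The inverse of 16 mod 17 is 16 (since 16·16 = 256 = 15·17 + 1), so t ≡ 16·8 = 128 ≡ 9 (mod 17).
    Then x = 1125 + 3705·9 = 34470, valid modulo lcm(3705, 17) = 62985: x ≡ 34470 (mod 62985).
Verify against each original: 34470 mod 5 = 0, 34470 mod 3 = 0, 34470 mod 13 = 7, 34470 mod 19 = 4, 34470 mod 17 = 11.

x ≡ 34470 (mod 62985).


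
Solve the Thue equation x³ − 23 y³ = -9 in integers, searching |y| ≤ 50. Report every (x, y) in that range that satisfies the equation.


The equation is x³ - 23y³ = -9. For fixed y, x³ = 23·y³ − 9, so a solution requires the RHS to be a perfect cube.
Strategy: iterate y from -50 to 50, compute RHS = 23·y³ − 9, and check whether it is a (positive or negative) perfect cube.
Check small values of y:
  y = 0: RHS = -9 is not a perfect cube.
  y = 1: RHS = 14 is not a perfect cube.
  y = -1: RHS = -32 is not a perfect cube.
  y = 2: RHS = 175 is not a perfect cube.
  y = -2: RHS = -193 is not a perfect cube.
  y = 3: RHS = 612 is not a perfect cube.
  y = -3: RHS = -630 is not a perfect cube.
Continuing the search up to |y| = 50 finds no solutions either.
No (x, y) in the scanned range satisfies the equation.

No integer solutions with |y| ≤ 50.


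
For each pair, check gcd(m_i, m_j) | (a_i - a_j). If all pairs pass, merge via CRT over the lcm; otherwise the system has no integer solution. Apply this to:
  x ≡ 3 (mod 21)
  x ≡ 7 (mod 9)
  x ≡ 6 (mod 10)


Moduli 21, 9, 10 are not pairwise coprime, so CRT works modulo lcm(m_i) when all pairwise compatibility conditions hold.
Pairwise compatibility: gcd(m_i, m_j) must divide a_i - a_j for every pair.
Merge one congruence at a time:
  Start: x ≡ 3 (mod 21).
  Combine with x ≡ 7 (mod 9): gcd(21, 9) = 3, and 7 - 3 = 4 is NOT divisible by 3.
    ⇒ system is inconsistent (no integer solution).

No solution (the system is inconsistent).


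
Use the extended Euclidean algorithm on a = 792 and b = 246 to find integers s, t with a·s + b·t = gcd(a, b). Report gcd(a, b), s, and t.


Euclidean algorithm on (792, 246) — divide until remainder is 0:
  792 = 3 · 246 + 54
  246 = 4 · 54 + 30
  54 = 1 · 30 + 24
  30 = 1 · 24 + 6
  24 = 4 · 6 + 0
gcd(792, 246) = 6.
Track Bezout coefficients alongside the remainders: start with r₀ = 792 = a·1 + b·0 (s = 1, t = 0) and r₁ = 246 = a·0 + b·1 (s = 0, t = 1); each new remainder r_{k+1} = r_{k-1} − q_k·r_k inherits s_{k+1} = s_{k-1} − q_k·s_k, t_{k+1} = t_{k-1} − q_k·t_k, so r_k = a·s_k + b·t_k at every step:
  q = 3: r = 54, s = 1 − 3·0 = 1, t = 0 − 3·1 = -3  (check: 792·1 + 246·(-3) = 54)
  q = 4: r = 30, s = 0 − 4·1 = -4, t = 1 − 4·(-3) = 13  (check: 792·(-4) + 246·13 = 30)
  q = 1: r = 24, s = 1 − 1·(-4) = 5, t = -3 − 1·13 = -16  (check: 792·5 + 246·(-16) = 24)
  q = 1: r = 6, s = -4 − 1·5 = -9, t = 13 − 1·(-16) = 29  (check: 792·(-9) + 246·29 = 6)
The row with r = 6 (the gcd) gives the Bezout coefficients s = -9, t = 29.
Result: 792 · (-9) + 246 · (29) = 6.

gcd(792, 246) = 6; s = -9, t = 29 (check: 792·(-9) + 246·29 = 6).


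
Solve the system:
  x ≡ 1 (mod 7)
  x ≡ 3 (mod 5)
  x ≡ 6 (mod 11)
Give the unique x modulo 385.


Moduli 7, 5, 11 are pairwise coprime; by CRT there is a unique solution modulo M = 7 · 5 · 11 = 385.
Solve pairwise, accumulating the modulus:
  Start with x ≡ 1 (mod 7).
  Combine with x ≡ 3 (mod 5): since gcd(7, 5) = 1, we get a unique residue mod 35.
    Write x = 1 + 7·t and substitute into x ≡ 3 (mod 5): 7·t ≡ 3 − 1 = 2 (mod 5).
    Reduce coefficients mod 5: 2·t ≡ 2 (mod 5).
    The inverse of 2 mod 5 is 3 (since 2·3 = 6 = 1·5 + 1), so t ≡ 3·2 = 6 ≡ 1 (mod 5).
    Then x = 1 + 7·1 = 8, valid modulo lcm(7, 5) = 35: x ≡ 8 (mod 35).
  Combine with x ≡ 6 (mod 11): since gcd(35, 11) = 1, we get a unique residue mod 385.
    Write x = 8 + 35·t and substitute into x ≡ 6 (mod 11): 35·t ≡ 6 − 8 = -2 (mod 11).
    Reduce coefficients mod 11: 2·t ≡ 9 (mod 11).
    The inverse of 2 mod 11 is 6 (since 2·6 = 12 = 1·11 + 1), so t ≡ 6·9 = 54 ≡ 10 (mod 11).
    Then x = 8 + 35·10 = 358, valid modulo lcm(35, 11) = 385: x ≡ 358 (mod 385).
Verify: 358 mod 7 = 1 ✓, 358 mod 5 = 3 ✓, 358 mod 11 = 6 ✓.

x ≡ 358 (mod 385).


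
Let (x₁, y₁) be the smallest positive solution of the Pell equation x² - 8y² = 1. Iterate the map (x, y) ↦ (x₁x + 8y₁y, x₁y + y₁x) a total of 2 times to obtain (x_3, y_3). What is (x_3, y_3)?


Step 1: Find the fundamental solution (x₁, y₁) of x² - 8y² = 1.
  Expand √8 as a continued fraction. a₀ = ⌊√8⌋ = 2; iterate m_{k+1} = d_k·a_k − m_k, d_{k+1} = (8 − m_{k+1}²)/d_k, a_{k+1} = ⌊(a₀ + m_{k+1})/d_{k+1}⌋ (starting m₀ = 0, d₀ = 1), with convergents p_k = a_k·p_{k-1} + p_{k-2}, q_k = a_k·q_{k-1} + q_{k-2} (p₋₁ = 1, q₋₁ = 0):
  k = 0: a₀ = 2; p₀/q₀ = 2/1; p₀² − 8·q₀² = 4 − 8 = -4.
  k = 1: m = 2, d = 4, a = ⌊(2 + 2)/4⌋ = 1; p/q = (1·2 + 1)/(1·1 + 0) = 3/1; p² − 8·q² = 9 − 8 = 1.
  The first convergent with p² − 8·q² = 1 gives the fundamental solution (x₁, y₁) = (3, 1).
Step 2: Apply the recurrence (x_{n+1}, y_{n+1}) = (x₁x_n + 8y₁y_n, x₁y_n + y₁x_n) repeatedly.
  From (x_1, y_1) = (3, 1): x_2 = 3·3 + 8·1·1 = 17; y_2 = 3·1 + 1·3 = 6.
  From (x_2, y_2) = (17, 6): x_3 = 3·17 + 8·1·6 = 99; y_3 = 3·6 + 1·17 = 35.
Step 3: Verify x_3² - 8·y_3² = 9801 - 9800 = 1 (should be 1). ✓

(x_1, y_1) = (3, 1); (x_3, y_3) = (99, 35).


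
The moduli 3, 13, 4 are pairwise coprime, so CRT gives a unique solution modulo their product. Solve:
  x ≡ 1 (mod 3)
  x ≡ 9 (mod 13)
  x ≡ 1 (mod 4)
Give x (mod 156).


Moduli 3, 13, 4 are pairwise coprime; by CRT there is a unique solution modulo M = 3 · 13 · 4 = 156.
Solve pairwise, accumulating the modulus:
  Start with x ≡ 1 (mod 3).
  Combine with x ≡ 9 (mod 13): since gcd(3, 13) = 1, we get a unique residue mod 39.
    Write x = 1 + 3·t and substitute into x ≡ 9 (mod 13): 3·t ≡ 9 − 1 = 8 (mod 13).
    The inverse of 3 mod 13 is 9 (since 3·9 = 27 = 2·13 + 1), so t ≡ 9·8 = 72 ≡ 7 (mod 13).
    Then x = 1 + 3·7 = 22, valid modulo lcm(3, 13) = 39: x ≡ 22 (mod 39).
  Combine with x ≡ 1 (mod 4): since gcd(39, 4) = 1, we get a unique residue mod 156.
    Write x = 22 + 39·t and substitute into x ≡ 1 (mod 4): 39·t ≡ 1 − 22 = -21 (mod 4).
    Reduce coefficients mod 4: 3·t ≡ 3 (mod 4).
    The inverse of 3 mod 4 is 3 (since 3·3 = 9 = 2·4 + 1), so t ≡ 3·3 = 9 ≡ 1 (mod 4).
    Then x = 22 + 39·1 = 61, valid modulo lcm(39, 4) = 156: x ≡ 61 (mod 156).
Verify: 61 mod 3 = 1 ✓, 61 mod 13 = 9 ✓, 61 mod 4 = 1 ✓.

x ≡ 61 (mod 156).


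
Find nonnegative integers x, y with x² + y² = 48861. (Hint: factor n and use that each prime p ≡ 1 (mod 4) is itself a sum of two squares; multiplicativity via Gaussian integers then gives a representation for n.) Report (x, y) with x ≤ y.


Step 1: Factor n = 48861 = 3^2 · 61 · 89.
Step 2: Check the mod-4 condition on each prime factor: 3 ≡ 3 (mod 4), exponent 2 (must be even); 61 ≡ 1 (mod 4), exponent 1; 89 ≡ 1 (mod 4), exponent 1.
All primes ≡ 3 (mod 4) appear to even exponent (or don't appear), so by the two-squares theorem n IS expressible as a sum of two squares.
Step 3: Build a representation. Group n = k² · m with k = 3 and m = 61 · 89 = 5429 (a product of primes ≡ 1 (mod 4)); a representation of m scales to one of n via (k·x)² + (k·y)² = k²(x² + y²). Each prime p ≡ 1 (mod 4) is itself a sum of two squares; find a² by testing p − a² for a perfect square:
  61: 61 − 1² = 60, 61 − 2² = 57, 61 − 3² = 52, 61 − 4² = 45, 61 − 5² = 36 = 6² ⇒ 61 = 5² + 6².
  89: 89 − 1² = 88, 89 − 2² = 85, 89 − 3² = 80, 89 − 4² = 73, 89 − 5² = 64 = 8² ⇒ 89 = 5² + 8².
  Combine using the Brahmagupta–Fibonacci identity (a² + b²)(c² + d²) = (ac − bd)² + (ad + bc)² = (ac + bd)² + (ad − bc)²:
  61 · 89 = 5429: from (5² + 6²)(5² + 8²), take (5·5 − 6·8, 5·8 + 6·5) = (25 − 48, 40 + 30) = (-23, 70); dropping signs (only squares matter) gives (23, 70); check 23² + 70² = 529 + 4900 = 5429 ✓.
  Scale by k = 3: (3·23, 3·70) = (69, 210).
Step 4: Order so x ≤ y and verify: 69² + 210² = 4761 + 44100 = 48861 = n. ✓

n = 48861 = 69² + 210² (one valid representation with x ≤ y).


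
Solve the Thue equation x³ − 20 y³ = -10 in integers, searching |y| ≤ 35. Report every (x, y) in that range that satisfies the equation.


The equation is x³ - 20y³ = -10. For fixed y, x³ = 20·y³ − 10, so a solution requires the RHS to be a perfect cube.
Strategy: iterate y from -35 to 35, compute RHS = 20·y³ − 10, and check whether it is a (positive or negative) perfect cube.
Check small values of y:
  y = 0: RHS = -10 is not a perfect cube.
  y = 1: RHS = 10 is not a perfect cube.
  y = -1: RHS = -30 is not a perfect cube.
  y = 2: RHS = 150 is not a perfect cube.
  y = -2: RHS = -170 is not a perfect cube.
  y = 3: RHS = 530 is not a perfect cube.
  y = -3: RHS = -550 is not a perfect cube.
Continuing the search up to |y| = 35 finds no solutions either.
No (x, y) in the scanned range satisfies the equation.

No integer solutions with |y| ≤ 35.


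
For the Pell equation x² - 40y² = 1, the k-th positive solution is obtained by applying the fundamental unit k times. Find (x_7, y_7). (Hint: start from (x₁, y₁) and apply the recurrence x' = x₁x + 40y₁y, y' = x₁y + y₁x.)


Step 1: Find the fundamental solution (x₁, y₁) of x² - 40y² = 1.
  Expand √40 as a continued fraction. a₀ = ⌊√40⌋ = 6; iterate m_{k+1} = d_k·a_k − m_k, d_{k+1} = (40 − m_{k+1}²)/d_k, a_{k+1} = ⌊(a₀ + m_{k+1})/d_{k+1}⌋ (starting m₀ = 0, d₀ = 1), with convergents p_k = a_k·p_{k-1} + p_{k-2}, q_k = a_k·q_{k-1} + q_{k-2} (p₋₁ = 1, q₋₁ = 0):
  k = 0: a₀ = 6; p₀/q₀ = 6/1; p₀² − 40·q₀² = 36 − 40 = -4.
  k = 1: m = 6, d = 4, a = ⌊(6 + 6)/4⌋ = 3; p/q = (3·6 + 1)/(3·1 + 0) = 19/3; p² − 40·q² = 361 − 360 = 1.
  The first convergent with p² − 40·q² = 1 gives the fundamental solution (x₁, y₁) = (19, 3).
Step 2: Apply the recurrence (x_{n+1}, y_{n+1}) = (x₁x_n + 40y₁y_n, x₁y_n + y₁x_n) repeatedly.
  From (x_1, y_1) = (19, 3): x_2 = 19·19 + 40·3·3 = 721; y_2 = 19·3 + 3·19 = 114.
  From (x_2, y_2) = (721, 114): x_3 = 19·721 + 40·3·114 = 27379; y_3 = 19·114 + 3·721 = 4329.
  From (x_3, y_3) = (27379, 4329): x_4 = 19·27379 + 40·3·4329 = 1039681; y_4 = 19·4329 + 3·27379 = 164388.
  From (x_4, y_4) = (1039681, 164388): x_5 = 19·1039681 + 40·3·164388 = 39480499; y_5 = 19·164388 + 3·1039681 = 6242415.
  From (x_5, y_5) = (39480499, 6242415): x_6 = 19·39480499 + 40·3·6242415 = 1499219281; y_6 = 19·6242415 + 3·39480499 = 237047382.
  From (x_6, y_6) = (1499219281, 237047382): x_7 = 19·1499219281 + 40·3·237047382 = 56930852179; y_7 = 19·237047382 + 3·1499219281 = 9001558101.
Step 3: Verify x_7² - 40·y_7² = 3241121929827149048041 - 3241121929827149048040 = 1 (should be 1). ✓

(x_1, y_1) = (19, 3); (x_7, y_7) = (56930852179, 9001558101).


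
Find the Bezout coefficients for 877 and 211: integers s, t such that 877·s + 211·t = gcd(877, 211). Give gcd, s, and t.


Euclidean algorithm on (877, 211) — divide until remainder is 0:
  877 = 4 · 211 + 33
  211 = 6 · 33 + 13
  33 = 2 · 13 + 7
  13 = 1 · 7 + 6
  7 = 1 · 6 + 1
  6 = 6 · 1 + 0
gcd(877, 211) = 1.
Track Bezout coefficients alongside the remainders: start with r₀ = 877 = a·1 + b·0 (s = 1, t = 0) and r₁ = 211 = a·0 + b·1 (s = 0, t = 1); each new remainder r_{k+1} = r_{k-1} − q_k·r_k inherits s_{k+1} = s_{k-1} − q_k·s_k, t_{k+1} = t_{k-1} − q_k·t_k, so r_k = a·s_k + b·t_k at every step:
  q = 4: r = 33, s = 1 − 4·0 = 1, t = 0 − 4·1 = -4  (check: 877·1 + 211·(-4) = 33)
  q = 6: r = 13, s = 0 − 6·1 = -6, t = 1 − 6·(-4) = 25  (check: 877·(-6) + 211·25 = 13)
  q = 2: r = 7, s = 1 − 2·(-6) = 13, t = -4 − 2·25 = -54  (check: 877·13 + 211·(-54) = 7)
  q = 1: r = 6, s = -6 − 1·13 = -19, t = 25 − 1·(-54) = 79  (check: 877·(-19) + 211·79 = 6)
  q = 1: r = 1, s = 13 − 1·(-19) = 32, t = -54 − 1·79 = -133  (check: 877·32 + 211·(-133) = 1)
The row with r = 1 (the gcd) gives the Bezout coefficients s = 32, t = -133.
Result: 877 · (32) + 211 · (-133) = 1.

gcd(877, 211) = 1; s = 32, t = -133 (check: 877·32 + 211·(-133) = 1).


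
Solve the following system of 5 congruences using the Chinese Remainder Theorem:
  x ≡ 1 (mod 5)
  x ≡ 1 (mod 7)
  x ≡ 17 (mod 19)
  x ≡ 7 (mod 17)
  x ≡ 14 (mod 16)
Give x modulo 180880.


Product of moduli M = 5 · 7 · 19 · 17 · 16 = 180880.
Merge one congruence at a time:
  Start: x ≡ 1 (mod 5).
  Combine with x ≡ 1 (mod 7); new modulus lcm = 35.
    Write x = 1 + 5·t and substitute into x ≡ 1 (mod 7): 5·t ≡ 1 − 1 = 0 (mod 7).
    The inverse of 5 mod 7 is 3 (since 5·3 = 15 = 2·7 + 1), so t ≡ 3·0 = 0 ≡ 0 (mod 7).
    Then x = 1 + 5·0 = 1, valid modulo lcm(5, 7) = 35: x ≡ 1 (mod 35).
  Combine with x ≡ 17 (mod 19); new modulus lcm = 665.
    Write x = 1 + 35·t and substitute into x ≡ 17 (mod 19): 35·t ≡ 17 − 1 = 16 (mod 19).
    Reduce coefficients mod 19: 16·t ≡ 16 (mod 19).
    The inverse of 16 mod 19 is 6 (since 16·6 = 96 = 5·19 + 1), so t ≡ 6·16 = 96 ≡ 1 (mod 19).
    Then x = 1 + 35·1 = 36, valid modulo lcm(35, 19) = 665: x ≡ 36 (mod 665).
  Combine with x ≡ 7 (mod 17); new modulus lcm = 11305.
    Write x = 36 + 665·t and substitute into x ≡ 7 (mod 17): 665·t ≡ 7 − 36 = -29 (mod 17).
    Reduce coefficients mod 17: 2·t ≡ 5 (mod 17).
    The inverse of 2 mod 17 is 9 (since 2·9 = 18 = 1·17 + 1), so t ≡ 9·5 = 45 ≡ 11 (mod 17).
    Then x = 36 + 665·11 = 7351, valid modulo lcm(665, 17) = 11305: x ≡ 7351 (mod 11305).
  Combine with x ≡ 14 (mod 16); new modulus lcm = 180880.
    Write x = 7351 + 11305·t and substitute into x ≡ 14 (mod 16): 11305·t ≡ 14 − 7351 = -7337 (mod 16).
    Reduce coefficients mod 16: 9·t ≡ 7 (mod 16).
    The inverse of 9 mod 16 is 9 (since 9·9 = 81 = 5·16 + 1), so t ≡ 9·7 = 63 ≡ 15 (mod 16).
    Then x = 7351 + 11305·15 = 176926, valid modulo lcm(11305, 16) = 180880: x ≡ 176926 (mod 180880).
Verify against each original: 176926 mod 5 = 1, 176926 mod 7 = 1, 176926 mod 19 = 17, 176926 mod 17 = 7, 176926 mod 16 = 14.

x ≡ 176926 (mod 180880).


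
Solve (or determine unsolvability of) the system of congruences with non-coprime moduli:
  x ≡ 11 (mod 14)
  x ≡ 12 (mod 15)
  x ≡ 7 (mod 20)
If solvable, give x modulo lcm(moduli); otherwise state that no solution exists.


Moduli 14, 15, 20 are not pairwise coprime, so CRT works modulo lcm(m_i) when all pairwise compatibility conditions hold.
Pairwise compatibility: gcd(m_i, m_j) must divide a_i - a_j for every pair.
Merge one congruence at a time:
  Start: x ≡ 11 (mod 14).
  Combine with x ≡ 12 (mod 15): gcd(14, 15) = 1; 12 - 11 = 1, which IS divisible by 1, so compatible.
    Write x = 11 + 14·t and substitute into x ≡ 12 (mod 15): 14·t ≡ 12 − 11 = 1 (mod 15).
    The inverse of 14 mod 15 is 14 (since 14·14 = 196 = 13·15 + 1), so t ≡ 14·1 = 14 ≡ 14 (mod 15).
    Then x = 11 + 14·14 = 207, valid modulo lcm(14, 15) = 210: x ≡ 207 (mod 210).
  Combine with x ≡ 7 (mod 20): gcd(210, 20) = 10; 7 - 207 = -200, which IS divisible by 10, so compatible.
    Write x = 207 + 210·t and substitute into x ≡ 7 (mod 20): 210·t ≡ 7 − 207 = -200 (mod 20).
    Divide the congruence (and modulus) by g = 10: 21·t ≡ -20 (mod 2).
    Reduce coefficients mod 2: 1·t ≡ 0 (mod 2).
    So t ≡ 0 (mod 2).
    Then x = 207 + 210·0 = 207, valid modulo lcm(210, 20) = 420: x ≡ 207 (mod 420).
Verify: 207 mod 14 = 11, 207 mod 15 = 12, 207 mod 20 = 7.

x ≡ 207 (mod 420).


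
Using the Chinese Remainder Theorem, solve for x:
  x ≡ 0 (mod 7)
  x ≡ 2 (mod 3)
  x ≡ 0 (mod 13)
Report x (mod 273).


Moduli 7, 3, 13 are pairwise coprime; by CRT there is a unique solution modulo M = 7 · 3 · 13 = 273.
Solve pairwise, accumulating the modulus:
  Start with x ≡ 0 (mod 7).
  Combine with x ≡ 2 (mod 3): since gcd(7, 3) = 1, we get a unique residue mod 21.
    Write x = 0 + 7·t and substitute into x ≡ 2 (mod 3): 7·t ≡ 2 − 0 = 2 (mod 3).
    Reduce coefficients mod 3: 1·t ≡ 2 (mod 3).
    So t ≡ 2 (mod 3).
    Then x = 0 + 7·2 = 14, valid modulo lcm(7, 3) = 21: x ≡ 14 (mod 21).
  Combine with x ≡ 0 (mod 13): since gcd(21, 13) = 1, we get a unique residue mod 273.
    Write x = 14 + 21·t and substitute into x ≡ 0 (mod 13): 21·t ≡ 0 − 14 = -14 (mod 13).
    Reduce coefficients mod 13: 8·t ≡ 12 (mod 13).
    The inverse of 8 mod 13 is 5 (since 8·5 = 40 = 3·13 + 1), so t ≡ 5·12 = 60 ≡ 8 (mod 13).
    Then x = 14 + 21·8 = 182, valid modulo lcm(21, 13) = 273: x ≡ 182 (mod 273).
Verify: 182 mod 7 = 0 ✓, 182 mod 3 = 2 ✓, 182 mod 13 = 0 ✓.

x ≡ 182 (mod 273).


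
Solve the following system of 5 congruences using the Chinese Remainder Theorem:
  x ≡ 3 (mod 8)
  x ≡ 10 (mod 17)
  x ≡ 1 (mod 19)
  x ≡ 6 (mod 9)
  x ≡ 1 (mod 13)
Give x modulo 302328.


Product of moduli M = 8 · 17 · 19 · 9 · 13 = 302328.
Merge one congruence at a time:
  Start: x ≡ 3 (mod 8).
  Combine with x ≡ 10 (mod 17); new modulus lcm = 136.
    Write x = 3 + 8·t and substitute into x ≡ 10 (mod 17): 8·t ≡ 10 − 3 = 7 (mod 17).
    The inverse of 8 mod 17 is 15 (since 8·15 = 120 = 7·17 + 1), so t ≡ 15·7 = 105 ≡ 3 (mod 17).
    Then x = 3 + 8·3 = 27, valid modulo lcm(8, 17) = 136: x ≡ 27 (mod 136).
  Combine with x ≡ 1 (mod 19); new modulus lcm = 2584.
    Write x = 27 + 136·t and substitute into x ≡ 1 (mod 19): 136·t ≡ 1 − 27 = -26 (mod 19).
    Reduce coefficients mod 19: 3·t ≡ 12 (mod 19).
    The inverse of 3 mod 19 is 13 (since 3·13 = 39 = 2·19 + 1), so t ≡ 13·12 = 156 ≡ 4 (mod 19).
    Then x = 27 + 136·4 = 571, valid modulo lcm(136, 19) = 2584: x ≡ 571 (mod 2584).
  Combine with x ≡ 6 (mod 9); new modulus lcm = 23256.
    Write x = 571 + 2584·t and substitute into x ≡ 6 (mod 9): 2584·t ≡ 6 − 571 = -565 (mod 9).
    Reduce coefficients mod 9: 1·t ≡ 2 (mod 9).
    So t ≡ 2 (mod 9).
    Then x = 571 + 2584·2 = 5739, valid modulo lcm(2584, 9) = 23256: x ≡ 5739 (mod 23256).
  Combine with x ≡ 1 (mod 13); new modulus lcm = 302328.
    Write x = 5739 + 23256·t and substitute into x ≡ 1 (mod 13): 23256·t ≡ 1 − 5739 = -5738 (mod 13).
    Reduce coefficients mod 13: 12·t ≡ 8 (mod 13).
    The inverse of 12 mod 13 is 12 (since 12·12 = 144 = 11·13 + 1), so t ≡ 12·8 = 96 ≡ 5 (mod 13).
    Then x = 5739 + 23256·5 = 122019, valid modulo lcm(23256, 13) = 302328: x ≡ 122019 (mod 302328).
Verify against each original: 122019 mod 8 = 3, 122019 mod 17 = 10, 122019 mod 19 = 1, 122019 mod 9 = 6, 122019 mod 13 = 1.

x ≡ 122019 (mod 302328).


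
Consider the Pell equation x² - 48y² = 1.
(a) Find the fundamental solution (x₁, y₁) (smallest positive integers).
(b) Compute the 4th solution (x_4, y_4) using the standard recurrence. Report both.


Step 1: Find the fundamental solution (x₁, y₁) of x² - 48y² = 1.
  Expand √48 as a continued fraction. a₀ = ⌊√48⌋ = 6; iterate m_{k+1} = d_k·a_k − m_k, d_{k+1} = (48 − m_{k+1}²)/d_k, a_{k+1} = ⌊(a₀ + m_{k+1})/d_{k+1}⌋ (starting m₀ = 0, d₀ = 1), with convergents p_k = a_k·p_{k-1} + p_{k-2}, q_k = a_k·q_{k-1} + q_{k-2} (p₋₁ = 1, q₋₁ = 0):
  k = 0: a₀ = 6; p₀/q₀ = 6/1; p₀² − 48·q₀² = 36 − 48 = -12.
  k = 1: m = 6, d = 12, a = ⌊(6 + 6)/12⌋ = 1; p/q = (1·6 + 1)/(1·1 + 0) = 7/1; p² − 48·q² = 49 − 48 = 1.
  The first convergent with p² − 48·q² = 1 gives the fundamental solution (x₁, y₁) = (7, 1).
Step 2: Apply the recurrence (x_{n+1}, y_{n+1}) = (x₁x_n + 48y₁y_n, x₁y_n + y₁x_n) repeatedly.
  From (x_1, y_1) = (7, 1): x_2 = 7·7 + 48·1·1 = 97; y_2 = 7·1 + 1·7 = 14.
  From (x_2, y_2) = (97, 14): x_3 = 7·97 + 48·1·14 = 1351; y_3 = 7·14 + 1·97 = 195.
  From (x_3, y_3) = (1351, 195): x_4 = 7·1351 + 48·1·195 = 18817; y_4 = 7·195 + 1·1351 = 2716.
Step 3: Verify x_4² - 48·y_4² = 354079489 - 354079488 = 1 (should be 1). ✓

(x_1, y_1) = (7, 1); (x_4, y_4) = (18817, 2716).


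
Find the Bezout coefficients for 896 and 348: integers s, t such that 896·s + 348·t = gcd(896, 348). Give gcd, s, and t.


Euclidean algorithm on (896, 348) — divide until remainder is 0:
  896 = 2 · 348 + 200
  348 = 1 · 200 + 148
  200 = 1 · 148 + 52
  148 = 2 · 52 + 44
  52 = 1 · 44 + 8
  44 = 5 · 8 + 4
  8 = 2 · 4 + 0
gcd(896, 348) = 4.
Track Bezout coefficients alongside the remainders: start with r₀ = 896 = a·1 + b·0 (s = 1, t = 0) and r₁ = 348 = a·0 + b·1 (s = 0, t = 1); each new remainder r_{k+1} = r_{k-1} − q_k·r_k inherits s_{k+1} = s_{k-1} − q_k·s_k, t_{k+1} = t_{k-1} − q_k·t_k, so r_k = a·s_k + b·t_k at every step:
  q = 2: r = 200, s = 1 − 2·0 = 1, t = 0 − 2·1 = -2  (check: 896·1 + 348·(-2) = 200)
  q = 1: r = 148, s = 0 − 1·1 = -1, t = 1 − 1·(-2) = 3  (check: 896·(-1) + 348·3 = 148)
  q = 1: r = 52, s = 1 − 1·(-1) = 2, t = -2 − 1·3 = -5  (check: 896·2 + 348·(-5) = 52)
  q = 2: r = 44, s = -1 − 2·2 = -5, t = 3 − 2·(-5) = 13  (check: 896·(-5) + 348·13 = 44)
  q = 1: r = 8, s = 2 − 1·(-5) = 7, t = -5 − 1·13 = -18  (check: 896·7 + 348·(-18) = 8)
  q = 5: r = 4, s = -5 − 5·7 = -40, t = 13 − 5·(-18) = 103  (check: 896·(-40) + 348·103 = 4)
The row with r = 4 (the gcd) gives the Bezout coefficients s = -40, t = 103.
Result: 896 · (-40) + 348 · (103) = 4.

gcd(896, 348) = 4; s = -40, t = 103 (check: 896·(-40) + 348·103 = 4).


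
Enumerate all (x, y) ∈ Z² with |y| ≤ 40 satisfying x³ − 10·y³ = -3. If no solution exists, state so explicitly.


The equation is x³ - 10y³ = -3. For fixed y, x³ = 10·y³ − 3, so a solution requires the RHS to be a perfect cube.
Strategy: iterate y from -40 to 40, compute RHS = 10·y³ − 3, and check whether it is a (positive or negative) perfect cube.
Check small values of y:
  y = 0: RHS = -3 is not a perfect cube.
  y = 1: RHS = 7 is not a perfect cube.
  y = -1: RHS = -13 is not a perfect cube.
  y = 2: RHS = 77 is not a perfect cube.
  y = -2: RHS = -83 is not a perfect cube.
  y = 3: RHS = 267 is not a perfect cube.
  y = -3: RHS = -273 is not a perfect cube.
Continuing the search up to |y| = 40 finds no solutions either.
No (x, y) in the scanned range satisfies the equation.

No integer solutions with |y| ≤ 40.


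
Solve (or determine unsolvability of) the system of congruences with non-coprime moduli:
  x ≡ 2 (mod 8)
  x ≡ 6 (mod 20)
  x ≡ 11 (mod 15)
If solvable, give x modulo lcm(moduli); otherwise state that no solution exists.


Moduli 8, 20, 15 are not pairwise coprime, so CRT works modulo lcm(m_i) when all pairwise compatibility conditions hold.
Pairwise compatibility: gcd(m_i, m_j) must divide a_i - a_j for every pair.
Merge one congruence at a time:
  Start: x ≡ 2 (mod 8).
  Combine with x ≡ 6 (mod 20): gcd(8, 20) = 4; 6 - 2 = 4, which IS divisible by 4, so compatible.
    Write x = 2 + 8·t and substitute into x ≡ 6 (mod 20): 8·t ≡ 6 − 2 = 4 (mod 20).
    Divide the congruence (and modulus) by g = 4: 2·t ≡ 1 (mod 5).
    The inverse of 2 mod 5 is 3 (since 2·3 = 6 = 1·5 + 1), so t ≡ 3·1 = 3 ≡ 3 (mod 5).
    Then x = 2 + 8·3 = 26, valid modulo lcm(8, 20) = 40: x ≡ 26 (mod 40).
  Combine with x ≡ 11 (mod 15): gcd(40, 15) = 5; 11 - 26 = -15, which IS divisible by 5, so compatible.
    Write x = 26 + 40·t and substitute into x ≡ 11 (mod 15): 40·t ≡ 11 − 26 = -15 (mod 15).
    Divide the congruence (and modulus) by g = 5: 8·t ≡ -3 (mod 3).
    Reduce coefficients mod 3: 2·t ≡ 0 (mod 3).
    The inverse of 2 mod 3 is 2 (since 2·2 = 4 = 1·3 + 1), so t ≡ 2·0 = 0 ≡ 0 (mod 3).
    Then x = 26 + 40·0 = 26, valid modulo lcm(40, 15) = 120: x ≡ 26 (mod 120).
Verify: 26 mod 8 = 2, 26 mod 20 = 6, 26 mod 15 = 11.

x ≡ 26 (mod 120).


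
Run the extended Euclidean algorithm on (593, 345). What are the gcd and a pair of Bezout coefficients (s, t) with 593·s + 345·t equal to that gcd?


Euclidean algorithm on (593, 345) — divide until remainder is 0:
  593 = 1 · 345 + 248
  345 = 1 · 248 + 97
  248 = 2 · 97 + 54
  97 = 1 · 54 + 43
  54 = 1 · 43 + 11
  43 = 3 · 11 + 10
  11 = 1 · 10 + 1
  10 = 10 · 1 + 0
gcd(593, 345) = 1.
Track Bezout coefficients alongside the remainders: start with r₀ = 593 = a·1 + b·0 (s = 1, t = 0) and r₁ = 345 = a·0 + b·1 (s = 0, t = 1); each new remainder r_{k+1} = r_{k-1} − q_k·r_k inherits s_{k+1} = s_{k-1} − q_k·s_k, t_{k+1} = t_{k-1} − q_k·t_k, so r_k = a·s_k + b·t_k at every step:
  q = 1: r = 248, s = 1 − 1·0 = 1, t = 0 − 1·1 = -1  (check: 593·1 + 345·(-1) = 248)
  q = 1: r = 97, s = 0 − 1·1 = -1, t = 1 − 1·(-1) = 2  (check: 593·(-1) + 345·2 = 97)
  q = 2: r = 54, s = 1 − 2·(-1) = 3, t = -1 − 2·2 = -5  (check: 593·3 + 345·(-5) = 54)
  q = 1: r = 43, s = -1 − 1·3 = -4, t = 2 − 1·(-5) = 7  (check: 593·(-4) + 345·7 = 43)
  q = 1: r = 11, s = 3 − 1·(-4) = 7, t = -5 − 1·7 = -12  (check: 593·7 + 345·(-12) = 11)
  q = 3: r = 10, s = -4 − 3·7 = -25, t = 7 − 3·(-12) = 43  (check: 593·(-25) + 345·43 = 10)
  q = 1: r = 1, s = 7 − 1·(-25) = 32, t = -12 − 1·43 = -55  (check: 593·32 + 345·(-55) = 1)
The row with r = 1 (the gcd) gives the Bezout coefficients s = 32, t = -55.
Result: 593 · (32) + 345 · (-55) = 1.

gcd(593, 345) = 1; s = 32, t = -55 (check: 593·32 + 345·(-55) = 1).


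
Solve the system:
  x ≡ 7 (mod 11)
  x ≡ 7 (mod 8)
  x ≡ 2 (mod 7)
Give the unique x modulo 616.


Moduli 11, 8, 7 are pairwise coprime; by CRT there is a unique solution modulo M = 11 · 8 · 7 = 616.
Solve pairwise, accumulating the modulus:
  Start with x ≡ 7 (mod 11).
  Combine with x ≡ 7 (mod 8): since gcd(11, 8) = 1, we get a unique residue mod 88.
    Write x = 7 + 11·t and substitute into x ≡ 7 (mod 8): 11·t ≡ 7 − 7 = 0 (mod 8).
    Reduce coefficients mod 8: 3·t ≡ 0 (mod 8).
    The inverse of 3 mod 8 is 3 (since 3·3 = 9 = 1·8 + 1), so t ≡ 3·0 = 0 ≡ 0 (mod 8).
    Then x = 7 + 11·0 = 7, valid modulo lcm(11, 8) = 88: x ≡ 7 (mod 88).
  Combine with x ≡ 2 (mod 7): since gcd(88, 7) = 1, we get a unique residue mod 616.
    Write x = 7 + 88·t and substitute into x ≡ 2 (mod 7): 88·t ≡ 2 − 7 = -5 (mod 7).
    Reduce coefficients mod 7: 4·t ≡ 2 (mod 7).
    The inverse of 4 mod 7 is 2 (since 4·2 = 8 = 1·7 + 1), so t ≡ 2·2 = 4 ≡ 4 (mod 7).
    Then x = 7 + 88·4 = 359, valid modulo lcm(88, 7) = 616: x ≡ 359 (mod 616).
Verify: 359 mod 11 = 7 ✓, 359 mod 8 = 7 ✓, 359 mod 7 = 2 ✓.

x ≡ 359 (mod 616).


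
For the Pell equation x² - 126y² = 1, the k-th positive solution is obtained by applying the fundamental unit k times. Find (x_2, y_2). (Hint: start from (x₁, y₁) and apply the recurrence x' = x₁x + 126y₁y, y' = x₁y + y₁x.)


Step 1: Find the fundamental solution (x₁, y₁) of x² - 126y² = 1.
  Expand √126 as a continued fraction. a₀ = ⌊√126⌋ = 11; iterate m_{k+1} = d_k·a_k − m_k, d_{k+1} = (126 − m_{k+1}²)/d_k, a_{k+1} = ⌊(a₀ + m_{k+1})/d_{k+1}⌋ (starting m₀ = 0, d₀ = 1), with convergents p_k = a_k·p_{k-1} + p_{k-2}, q_k = a_k·q_{k-1} + q_{k-2} (p₋₁ = 1, q₋₁ = 0):
  k = 0: a₀ = 11; p₀/q₀ = 11/1; p₀² − 126·q₀² = 121 − 126 = -5.
  k = 1: m = 11, d = 5, a = ⌊(11 + 11)/5⌋ = 4; p/q = (4·11 + 1)/(4·1 + 0) = 45/4; p² − 126·q² = 2025 − 2016 = 9.
  k = 2: m = 9, d = 9, a = ⌊(11 + 9)/9⌋ = 2; p/q = (2·45 + 11)/(2·4 + 1) = 101/9; p² − 126·q² = 10201 − 10206 = -5.
  k = 3: m = 9, d = 5, a = ⌊(11 + 9)/5⌋ = 4; p/q = (4·101 + 45)/(4·9 + 4) = 449/40; p² − 126·q² = 201601 − 201600 = 1.
  The first convergent with p² − 126·q² = 1 gives the fundamental solution (x₁, y₁) = (449, 40).
Step 2: Apply the recurrence (x_{n+1}, y_{n+1}) = (x₁x_n + 126y₁y_n, x₁y_n + y₁x_n) repeatedly.
  From (x_1, y_1) = (449, 40): x_2 = 449·449 + 126·40·40 = 403201; y_2 = 449·40 + 40·449 = 35920.
Step 3: Verify x_2² - 126·y_2² = 162571046401 - 162571046400 = 1 (should be 1). ✓

(x_1, y_1) = (449, 40); (x_2, y_2) = (403201, 35920).


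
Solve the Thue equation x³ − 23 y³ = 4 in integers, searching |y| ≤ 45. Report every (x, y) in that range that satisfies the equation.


The equation is x³ - 23y³ = 4. For fixed y, x³ = 23·y³ + 4, so a solution requires the RHS to be a perfect cube.
Strategy: iterate y from -45 to 45, compute RHS = 23·y³ + 4, and check whether it is a (positive or negative) perfect cube.
Check small values of y:
  y = 0: RHS = 4 is not a perfect cube.
  y = 1: RHS = 27 = (3)³ ⇒ x = 3 works.
  y = -1: RHS = -19 is not a perfect cube.
  y = 2: RHS = 188 is not a perfect cube.
  y = -2: RHS = -180 is not a perfect cube.
  y = 3: RHS = 625 is not a perfect cube.
  y = -3: RHS = -617 is not a perfect cube.
Continuing the search up to |y| = 45 finds no further solutions beyond those listed.
Collected solutions: (3, 1).

Solutions (with |y| ≤ 45): (3, 1).


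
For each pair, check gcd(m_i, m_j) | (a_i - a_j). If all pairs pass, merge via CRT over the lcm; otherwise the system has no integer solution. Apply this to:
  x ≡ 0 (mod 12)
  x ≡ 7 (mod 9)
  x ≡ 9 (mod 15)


Moduli 12, 9, 15 are not pairwise coprime, so CRT works modulo lcm(m_i) when all pairwise compatibility conditions hold.
Pairwise compatibility: gcd(m_i, m_j) must divide a_i - a_j for every pair.
Merge one congruence at a time:
  Start: x ≡ 0 (mod 12).
  Combine with x ≡ 7 (mod 9): gcd(12, 9) = 3, and 7 - 0 = 7 is NOT divisible by 3.
    ⇒ system is inconsistent (no integer solution).

No solution (the system is inconsistent).


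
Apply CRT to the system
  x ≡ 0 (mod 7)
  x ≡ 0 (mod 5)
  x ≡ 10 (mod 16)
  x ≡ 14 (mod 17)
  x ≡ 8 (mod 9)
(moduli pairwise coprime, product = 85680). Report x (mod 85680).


Product of moduli M = 7 · 5 · 16 · 17 · 9 = 85680.
Merge one congruence at a time:
  Start: x ≡ 0 (mod 7).
  Combine with x ≡ 0 (mod 5); new modulus lcm = 35.
    Write x = 0 + 7·t and substitute into x ≡ 0 (mod 5): 7·t ≡ 0 − 0 = 0 (mod 5).
    Reduce coefficients mod 5: 2·t ≡ 0 (mod 5).
    The inverse of 2 mod 5 is 3 (since 2·3 = 6 = 1·5 + 1), so t ≡ 3·0 = 0 ≡ 0 (mod 5).
    Then x = 0 + 7·0 = 0, valid modulo lcm(7, 5) = 35: x ≡ 0 (mod 35).
  Combine with x ≡ 10 (mod 16); new modulus lcm = 560.
    Write x = 0 + 35·t and substitute into x ≡ 10 (mod 16): 35·t ≡ 10 − 0 = 10 (mod 16).
    Reduce coefficients mod 16: 3·t ≡ 10 (mod 16).
    The inverse of 3 mod 16 is 11 (since 3·11 = 33 = 2·16 + 1), so t ≡ 11·10 = 110 ≡ 14 (mod 16).
    Then x = 0 + 35·14 = 490, valid modulo lcm(35, 16) = 560: x ≡ 490 (mod 560).
  Combine with x ≡ 14 (mod 17); new modulus lcm = 9520.
    Write x = 490 + 560·t and substitute into x ≡ 14 (mod 17): 560·t ≡ 14 − 490 = -476 (mod 17).
    Reduce coefficients mod 17: 16·t ≡ 0 (mod 17).
    The inverse of 16 mod 17 is 16 (since 16·16 = 256 = 15·17 + 1), so t ≡ 16·0 = 0 ≡ 0 (mod 17).
    Then x = 490 + 560·0 = 490, valid modulo lcm(560, 17) = 9520: x ≡ 490 (mod 9520).
  Combine with x ≡ 8 (mod 9); new modulus lcm = 85680.
    Write x = 490 + 9520·t and substitute into x ≡ 8 (mod 9): 9520·t ≡ 8 − 490 = -482 (mod 9).
    Reduce coefficients mod 9: 7·t ≡ 4 (mod 9).
    The inverse of 7 mod 9 is 4 (since 7·4 = 28 = 3·9 + 1), so t ≡ 4·4 = 16 ≡ 7 (mod 9).
    Then x = 490 + 9520·7 = 67130, valid modulo lcm(9520, 9) = 85680: x ≡ 67130 (mod 85680).
Verify against each original: 67130 mod 7 = 0, 67130 mod 5 = 0, 67130 mod 16 = 10, 67130 mod 17 = 14, 67130 mod 9 = 8.

x ≡ 67130 (mod 85680).
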